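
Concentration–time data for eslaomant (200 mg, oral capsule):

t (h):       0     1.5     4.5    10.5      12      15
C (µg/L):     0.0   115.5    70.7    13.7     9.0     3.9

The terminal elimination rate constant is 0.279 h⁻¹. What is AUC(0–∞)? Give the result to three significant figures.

Trapezoidal AUC_0→15:
  [0→1.5]: (0.0+115.5)/2 × 1.5 = 86.625
  [1.5→4.5]: (115.5+70.7)/2 × 3 = 279.3
  [4.5→10.5]: (70.7+13.7)/2 × 6 = 253.2
  [10.5→12]: (13.7+9.0)/2 × 1.5 = 17.025
  [12→15]: (9.0+3.9)/2 × 3 = 19.35
  Sum = 655.5 µg/L·h
Extrapolated tail: C_last / k_e = 3.9 / 0.279 = 13.978
AUC_0→∞ = 655.5 + 13.978 = 669.478 µg/L·h

AUC = 669 µg/L·h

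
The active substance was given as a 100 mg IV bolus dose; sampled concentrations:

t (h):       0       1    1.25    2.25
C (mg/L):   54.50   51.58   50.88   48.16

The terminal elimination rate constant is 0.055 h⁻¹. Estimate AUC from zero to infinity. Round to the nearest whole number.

AUC = 991 mg/L·h

Trapezoidal AUC_0→2.25:
  [0→1]: (54.50+51.58)/2 × 1 = 53.04
  [1→1.25]: (51.58+50.88)/2 × 0.25 = 12.8075
  [1.25→2.25]: (50.88+48.16)/2 × 1 = 49.52
  Sum = 115.3675 mg/L·h
Extrapolated tail: C_last / k_e = 48.16 / 0.055 = 875.636
AUC_0→∞ = 115.3675 + 875.636 = 991.0035 mg/L·h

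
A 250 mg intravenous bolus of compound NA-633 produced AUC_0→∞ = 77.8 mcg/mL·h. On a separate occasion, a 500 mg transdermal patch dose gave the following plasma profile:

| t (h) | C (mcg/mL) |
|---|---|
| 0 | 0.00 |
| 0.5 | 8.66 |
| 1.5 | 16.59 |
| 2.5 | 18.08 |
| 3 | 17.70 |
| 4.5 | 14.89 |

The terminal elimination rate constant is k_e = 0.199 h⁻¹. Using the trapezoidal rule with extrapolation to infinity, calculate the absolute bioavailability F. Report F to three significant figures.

F = 0.902

Trapezoidal AUC_0→4.5 (transdermal patch):
  [0→0.5]: (0.00+8.66)/2 × 0.5 = 2.165
  [0.5→1.5]: (8.66+16.59)/2 × 1 = 12.625
  [1.5→2.5]: (16.59+18.08)/2 × 1 = 17.335
  [2.5→3]: (18.08+17.70)/2 × 0.5 = 8.945
  [3→4.5]: (17.70+14.89)/2 × 1.5 = 24.4425
  Sum = 65.5125 mcg/mL·h
Tail: C_last/k_e = 14.89/0.199 = 74.824
AUC_0→∞ (transdermal patch) = 65.5125 + 74.824 = 140.3365 mcg/mL·h
F = (AUC_ev/D_ev)/(AUC_iv/D_iv) = (140.3365/500)/(77.8/250) = 0.280673/0.3112 = 0.9019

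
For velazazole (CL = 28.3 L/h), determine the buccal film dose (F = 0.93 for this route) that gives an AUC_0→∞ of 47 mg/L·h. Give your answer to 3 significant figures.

Dose = CL × AUC_0→∞ / F
     = 28.3 × 47 / 0.93 = 1430.22 mg

Dose = 1430 mg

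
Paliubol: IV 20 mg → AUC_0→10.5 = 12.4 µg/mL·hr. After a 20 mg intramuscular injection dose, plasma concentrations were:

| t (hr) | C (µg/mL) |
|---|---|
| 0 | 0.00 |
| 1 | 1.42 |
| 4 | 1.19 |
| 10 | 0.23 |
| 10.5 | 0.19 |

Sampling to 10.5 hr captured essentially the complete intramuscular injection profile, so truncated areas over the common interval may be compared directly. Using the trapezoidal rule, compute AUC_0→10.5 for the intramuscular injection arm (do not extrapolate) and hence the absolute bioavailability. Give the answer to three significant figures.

Trapezoidal AUC_0→10.5 (intramuscular injection):
  [0→1]: (0.00+1.42)/2 × 1 = 0.71
  [1→4]: (1.42+1.19)/2 × 3 = 3.915
  [4→10]: (1.19+0.23)/2 × 6 = 4.26
  [10→10.5]: (0.23+0.19)/2 × 0.5 = 0.105
  Sum = 8.99 µg/mL·hr
F = (AUC_ev/D_ev)/(AUC_iv/D_iv) = (8.99/20)/(12.4/20) = 0.4495/0.62 = 0.7250

F = 0.725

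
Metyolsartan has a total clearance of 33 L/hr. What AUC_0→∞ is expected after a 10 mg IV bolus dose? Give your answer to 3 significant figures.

AUC_0→∞ = Dose_iv / CL
        = 10 / 33 = 0.30303 mg/L·hr

AUC = 0.303 mg/L·hr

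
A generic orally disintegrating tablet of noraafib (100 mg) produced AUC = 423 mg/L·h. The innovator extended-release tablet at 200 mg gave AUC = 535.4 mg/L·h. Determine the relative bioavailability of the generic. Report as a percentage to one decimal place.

F_rel = 158.0%

F_rel = (AUC_test/D_test) / (AUC_ref/D_ref)
      = (423/100) / (535.4/200)
      = 4.23 / 2.677 = 1.5801 = 158.01%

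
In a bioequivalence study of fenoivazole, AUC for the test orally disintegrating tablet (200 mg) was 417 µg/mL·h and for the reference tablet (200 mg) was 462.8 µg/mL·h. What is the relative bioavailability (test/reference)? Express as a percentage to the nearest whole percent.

F_rel = 90%

F_rel = (AUC_test/D_test) / (AUC_ref/D_ref)
      = (417/200) / (462.8/200)
      = 2.085 / 2.314 = 0.9010 = 90.10%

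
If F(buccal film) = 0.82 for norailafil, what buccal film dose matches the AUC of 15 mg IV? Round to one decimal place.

For equal systemic exposure: F × D_ev = D_iv
D_ev = D_iv / F = 15 / 0.82 = 18.2927 mg

D_buccal = 18.3 mg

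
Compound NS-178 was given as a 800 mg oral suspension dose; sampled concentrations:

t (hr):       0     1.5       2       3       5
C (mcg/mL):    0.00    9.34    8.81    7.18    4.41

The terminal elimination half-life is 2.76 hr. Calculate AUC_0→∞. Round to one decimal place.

Trapezoidal AUC_0→5:
  [0→1.5]: (0.00+9.34)/2 × 1.5 = 7.005
  [1.5→2]: (9.34+8.81)/2 × 0.5 = 4.5375
  [2→3]: (8.81+7.18)/2 × 1 = 7.995
  [3→5]: (7.18+4.41)/2 × 2 = 11.59
  Sum = 31.1275 mcg/mL·hr
k_e = ln2 / t½ = 0.693147 / 2.76 = 0.2511 hr^-1
Extrapolated tail: C_last / k_e = 4.41 / 0.2511 = 17.563
AUC_0→∞ = 31.1275 + 17.563 = 48.6905 mcg/mL·hr

AUC = 48.7 mcg/mL·hr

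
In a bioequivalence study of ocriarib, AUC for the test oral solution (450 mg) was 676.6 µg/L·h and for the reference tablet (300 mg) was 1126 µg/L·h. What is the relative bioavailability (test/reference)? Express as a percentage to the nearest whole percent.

F_rel = 40%

F_rel = (AUC_test/D_test) / (AUC_ref/D_ref)
      = (676.6/450) / (1126/300)
      = 1.50356 / 3.75333 = 0.4006 = 40.06%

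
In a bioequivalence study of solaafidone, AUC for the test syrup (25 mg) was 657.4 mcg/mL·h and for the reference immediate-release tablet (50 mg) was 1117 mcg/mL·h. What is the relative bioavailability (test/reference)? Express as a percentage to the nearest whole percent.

F_rel = (AUC_test/D_test) / (AUC_ref/D_ref)
      = (657.4/25) / (1117/50)
      = 26.296 / 22.34 = 1.1771 = 117.71%

F_rel = 118%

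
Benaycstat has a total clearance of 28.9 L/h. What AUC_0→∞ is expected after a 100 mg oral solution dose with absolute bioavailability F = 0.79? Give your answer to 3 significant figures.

AUC_0→∞ = F × Dose / CL
        = 0.79 × 100 / 28.9 = 2.73356 mg/L·h

AUC = 2.73 mg/L·h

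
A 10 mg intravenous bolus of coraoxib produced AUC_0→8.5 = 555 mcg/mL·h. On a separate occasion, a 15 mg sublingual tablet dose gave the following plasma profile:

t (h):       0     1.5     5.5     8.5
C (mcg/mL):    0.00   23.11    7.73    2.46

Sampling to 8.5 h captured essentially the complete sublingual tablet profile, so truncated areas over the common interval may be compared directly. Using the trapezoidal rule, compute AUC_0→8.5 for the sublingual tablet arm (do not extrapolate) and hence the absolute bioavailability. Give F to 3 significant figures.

F = 0.113

Trapezoidal AUC_0→8.5 (sublingual tablet):
  [0→1.5]: (0.00+23.11)/2 × 1.5 = 17.3325
  [1.5→5.5]: (23.11+7.73)/2 × 4 = 61.68
  [5.5→8.5]: (7.73+2.46)/2 × 3 = 15.285
  Sum = 94.2975 mcg/mL·h
F = (AUC_ev/D_ev)/(AUC_iv/D_iv) = (94.2975/15)/(555/10) = 6.2865/55.5 = 0.1133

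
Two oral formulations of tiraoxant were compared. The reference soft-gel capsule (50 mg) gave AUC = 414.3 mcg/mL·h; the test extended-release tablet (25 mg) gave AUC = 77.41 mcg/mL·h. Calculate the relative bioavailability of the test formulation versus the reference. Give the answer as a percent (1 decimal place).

F_rel = (AUC_test/D_test) / (AUC_ref/D_ref)
      = (77.41/25) / (414.3/50)
      = 3.0964 / 8.286 = 0.3737 = 37.37%

F_rel = 37.4%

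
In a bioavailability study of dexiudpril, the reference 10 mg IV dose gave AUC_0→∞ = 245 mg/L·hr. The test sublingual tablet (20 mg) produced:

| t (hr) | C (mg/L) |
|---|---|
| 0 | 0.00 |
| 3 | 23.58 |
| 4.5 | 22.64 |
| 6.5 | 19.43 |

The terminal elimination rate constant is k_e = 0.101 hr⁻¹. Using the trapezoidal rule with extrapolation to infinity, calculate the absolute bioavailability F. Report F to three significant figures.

Trapezoidal AUC_0→6.5 (sublingual tablet):
  [0→3]: (0.00+23.58)/2 × 3 = 35.37
  [3→4.5]: (23.58+22.64)/2 × 1.5 = 34.665
  [4.5→6.5]: (22.64+19.43)/2 × 2 = 42.07
  Sum = 112.105 mg/L·hr
Tail: C_last/k_e = 19.43/0.101 = 192.376
AUC_0→∞ (sublingual tablet) = 112.105 + 192.376 = 304.481 mg/L·hr
F = (AUC_ev/D_ev)/(AUC_iv/D_iv) = (304.481/20)/(245/10) = 15.22405/24.5 = 0.6214

F = 0.621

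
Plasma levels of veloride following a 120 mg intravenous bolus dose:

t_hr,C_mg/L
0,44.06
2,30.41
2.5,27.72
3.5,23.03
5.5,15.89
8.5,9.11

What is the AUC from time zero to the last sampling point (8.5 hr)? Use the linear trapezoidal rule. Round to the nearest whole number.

Trapezoidal AUC_0→8.5:
  [0→2]: (44.06+30.41)/2 × 2 = 74.47
  [2→2.5]: (30.41+27.72)/2 × 0.5 = 14.5325
  [2.5→3.5]: (27.72+23.03)/2 × 1 = 25.375
  [3.5→5.5]: (23.03+15.89)/2 × 2 = 38.92
  [5.5→8.5]: (15.89+9.11)/2 × 3 = 37.5
  Sum = 190.7975 mg/L·hr

AUC = 191 mg/L·hr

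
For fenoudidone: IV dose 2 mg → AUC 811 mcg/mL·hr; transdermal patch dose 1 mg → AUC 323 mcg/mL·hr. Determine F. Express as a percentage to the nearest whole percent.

F = (AUC_ev / D_ev) / (AUC_iv / D_iv)
  = (323/1) / (811/2)
  = 323 / 405.5 = 0.7965
  = 79.65%

F = 80%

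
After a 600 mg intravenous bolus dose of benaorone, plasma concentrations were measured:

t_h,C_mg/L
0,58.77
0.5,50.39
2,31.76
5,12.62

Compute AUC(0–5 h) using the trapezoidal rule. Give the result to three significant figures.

AUC = 155 mg/L·h

Trapezoidal AUC_0→5:
  [0→0.5]: (58.77+50.39)/2 × 0.5 = 27.29
  [0.5→2]: (50.39+31.76)/2 × 1.5 = 61.6125
  [2→5]: (31.76+12.62)/2 × 3 = 66.57
  Sum = 155.4725 mg/L·h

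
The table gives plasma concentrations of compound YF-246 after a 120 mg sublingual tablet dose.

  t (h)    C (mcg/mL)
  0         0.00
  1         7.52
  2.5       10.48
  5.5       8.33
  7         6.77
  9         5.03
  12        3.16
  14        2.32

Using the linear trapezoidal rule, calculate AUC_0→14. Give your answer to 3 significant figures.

AUC = 86.4 mcg/mL·h

Trapezoidal AUC_0→14:
  [0→1]: (0.00+7.52)/2 × 1 = 3.76
  [1→2.5]: (7.52+10.48)/2 × 1.5 = 13.5
  [2.5→5.5]: (10.48+8.33)/2 × 3 = 28.215
  [5.5→7]: (8.33+6.77)/2 × 1.5 = 11.325
  [7→9]: (6.77+5.03)/2 × 2 = 11.8
  [9→12]: (5.03+3.16)/2 × 3 = 12.285
  [12→14]: (3.16+2.32)/2 × 2 = 5.48
  Sum = 86.365 mcg/mL·h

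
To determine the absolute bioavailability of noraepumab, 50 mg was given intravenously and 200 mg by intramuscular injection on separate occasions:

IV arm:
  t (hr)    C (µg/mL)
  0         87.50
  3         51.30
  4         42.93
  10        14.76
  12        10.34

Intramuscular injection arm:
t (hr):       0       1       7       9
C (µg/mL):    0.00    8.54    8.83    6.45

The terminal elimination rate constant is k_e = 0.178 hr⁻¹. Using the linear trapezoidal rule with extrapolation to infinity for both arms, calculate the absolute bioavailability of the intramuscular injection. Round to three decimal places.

Trapezoidal AUC_0→12 (IV):
  [0→3]: (87.50+51.30)/2 × 3 = 208.2
  [3→4]: (51.30+42.93)/2 × 1 = 47.115
  [4→10]: (42.93+14.76)/2 × 6 = 173.07
  [10→12]: (14.76+10.34)/2 × 2 = 25.1
  Sum = 453.485 µg/mL·hr
IV tail: 10.34/0.178 = 58.090; AUC_iv,0→∞ = 453.485 + 58.090 = 511.575 µg/mL·hr
Trapezoidal AUC_0→9 (intramuscular injection):
  [0→1]: (0.00+8.54)/2 × 1 = 4.27
  [1→7]: (8.54+8.83)/2 × 6 = 52.11
  [7→9]: (8.83+6.45)/2 × 2 = 15.28
  Sum = 71.66 µg/mL·hr
intramuscular injection tail: 6.45/0.178 = 36.236; AUC_ev,0→∞ = 71.66 + 36.236 = 107.896 µg/mL·hr
F = (AUC_ev/D_ev)/(AUC_iv/D_iv) = (107.896/200)/(511.575/50) = 0.53948/10.2315 = 0.0527

F = 0.053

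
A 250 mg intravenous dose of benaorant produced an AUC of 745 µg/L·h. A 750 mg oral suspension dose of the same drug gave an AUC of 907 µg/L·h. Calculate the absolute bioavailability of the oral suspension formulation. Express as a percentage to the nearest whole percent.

F = (AUC_ev / D_ev) / (AUC_iv / D_iv)
  = (907/750) / (745/250)
  = 1.20933 / 2.98 = 0.4058
  = 40.58%

F = 41%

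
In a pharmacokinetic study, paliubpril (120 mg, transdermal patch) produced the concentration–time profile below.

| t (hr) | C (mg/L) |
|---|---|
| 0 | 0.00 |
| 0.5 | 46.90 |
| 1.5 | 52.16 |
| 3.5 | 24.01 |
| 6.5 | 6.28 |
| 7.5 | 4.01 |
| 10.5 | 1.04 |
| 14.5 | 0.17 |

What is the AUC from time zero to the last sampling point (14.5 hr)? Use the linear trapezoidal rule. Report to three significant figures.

AUC = 198 mg/L·hr

Trapezoidal AUC_0→14.5:
  [0→0.5]: (0.00+46.90)/2 × 0.5 = 11.725
  [0.5→1.5]: (46.90+52.16)/2 × 1 = 49.53
  [1.5→3.5]: (52.16+24.01)/2 × 2 = 76.17
  [3.5→6.5]: (24.01+6.28)/2 × 3 = 45.435
  [6.5→7.5]: (6.28+4.01)/2 × 1 = 5.145
  [7.5→10.5]: (4.01+1.04)/2 × 3 = 7.575
  [10.5→14.5]: (1.04+0.17)/2 × 4 = 2.42
  Sum = 198.0 mg/L·hr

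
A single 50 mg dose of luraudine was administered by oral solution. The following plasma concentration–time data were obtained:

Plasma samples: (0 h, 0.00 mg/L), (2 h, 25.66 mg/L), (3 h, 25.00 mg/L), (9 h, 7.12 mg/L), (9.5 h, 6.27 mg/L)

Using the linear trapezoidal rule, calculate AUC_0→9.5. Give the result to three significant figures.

AUC = 151 mg/L·h

Trapezoidal AUC_0→9.5:
  [0→2]: (0.00+25.66)/2 × 2 = 25.66
  [2→3]: (25.66+25.00)/2 × 1 = 25.33
  [3→9]: (25.00+7.12)/2 × 6 = 96.36
  [9→9.5]: (7.12+6.27)/2 × 0.5 = 3.3475
  Sum = 150.6975 mg/L·h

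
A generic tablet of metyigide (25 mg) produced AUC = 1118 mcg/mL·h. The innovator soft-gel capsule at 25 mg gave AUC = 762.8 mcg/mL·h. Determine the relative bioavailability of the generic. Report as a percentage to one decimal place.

F_rel = (AUC_test/D_test) / (AUC_ref/D_ref)
      = (1118/25) / (762.8/25)
      = 44.72 / 30.512 = 1.4657 = 146.57%

F_rel = 146.6%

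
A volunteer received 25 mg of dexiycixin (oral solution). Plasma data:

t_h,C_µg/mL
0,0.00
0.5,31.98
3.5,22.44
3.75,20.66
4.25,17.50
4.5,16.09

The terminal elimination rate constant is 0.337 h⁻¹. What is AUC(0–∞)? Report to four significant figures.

Trapezoidal AUC_0→4.5:
  [0→0.5]: (0.00+31.98)/2 × 0.5 = 7.995
  [0.5→3.5]: (31.98+22.44)/2 × 3 = 81.63
  [3.5→3.75]: (22.44+20.66)/2 × 0.25 = 5.3875
  [3.75→4.25]: (20.66+17.50)/2 × 0.5 = 9.54
  [4.25→4.5]: (17.50+16.09)/2 × 0.25 = 4.19875
  Sum = 108.75125 µg/mL·h
Extrapolated tail: C_last / k_e = 16.09 / 0.337 = 47.745
AUC_0→∞ = 108.75125 + 47.745 = 156.49625 µg/mL·h

AUC = 156.5 µg/mL·h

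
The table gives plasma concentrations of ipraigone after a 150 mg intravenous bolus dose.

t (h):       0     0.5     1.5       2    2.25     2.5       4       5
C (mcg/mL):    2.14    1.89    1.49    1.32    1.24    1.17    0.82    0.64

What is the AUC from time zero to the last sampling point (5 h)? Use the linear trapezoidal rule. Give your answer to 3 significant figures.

Trapezoidal AUC_0→5:
  [0→0.5]: (2.14+1.89)/2 × 0.5 = 1.0075
  [0.5→1.5]: (1.89+1.49)/2 × 1 = 1.69
  [1.5→2]: (1.49+1.32)/2 × 0.5 = 0.7025
  [2→2.25]: (1.32+1.24)/2 × 0.25 = 0.32
  [2.25→2.5]: (1.24+1.17)/2 × 0.25 = 0.30125
  [2.5→4]: (1.17+0.82)/2 × 1.5 = 1.4925
  [4→5]: (0.82+0.64)/2 × 1 = 0.73
  Sum = 6.24375 mcg/mL·h

AUC = 6.24 mcg/mL·h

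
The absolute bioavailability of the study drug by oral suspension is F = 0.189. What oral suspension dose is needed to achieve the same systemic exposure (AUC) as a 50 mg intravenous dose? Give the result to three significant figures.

For equal systemic exposure: F × D_ev = D_iv
D_ev = D_iv / F = 50 / 0.189 = 264.55 mg

D_oral = 265 mg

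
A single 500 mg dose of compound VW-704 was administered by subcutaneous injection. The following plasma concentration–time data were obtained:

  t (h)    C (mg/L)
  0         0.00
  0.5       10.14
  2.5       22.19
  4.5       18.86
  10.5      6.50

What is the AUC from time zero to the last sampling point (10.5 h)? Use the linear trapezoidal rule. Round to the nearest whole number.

AUC = 152 mg/L·h

Trapezoidal AUC_0→10.5:
  [0→0.5]: (0.00+10.14)/2 × 0.5 = 2.535
  [0.5→2.5]: (10.14+22.19)/2 × 2 = 32.33
  [2.5→4.5]: (22.19+18.86)/2 × 2 = 41.05
  [4.5→10.5]: (18.86+6.50)/2 × 6 = 76.08
  Sum = 151.995 mg/L·h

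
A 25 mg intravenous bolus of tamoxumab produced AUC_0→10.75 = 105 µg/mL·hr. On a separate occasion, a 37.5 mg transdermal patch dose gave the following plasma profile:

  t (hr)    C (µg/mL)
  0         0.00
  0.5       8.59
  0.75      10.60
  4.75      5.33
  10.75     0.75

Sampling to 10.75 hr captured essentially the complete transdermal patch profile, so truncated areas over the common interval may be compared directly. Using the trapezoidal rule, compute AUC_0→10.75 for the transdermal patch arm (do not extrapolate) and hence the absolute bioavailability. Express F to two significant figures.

F = 0.35

Trapezoidal AUC_0→10.75 (transdermal patch):
  [0→0.5]: (0.00+8.59)/2 × 0.5 = 2.1475
  [0.5→0.75]: (8.59+10.60)/2 × 0.25 = 2.39875
  [0.75→4.75]: (10.60+5.33)/2 × 4 = 31.86
  [4.75→10.75]: (5.33+0.75)/2 × 6 = 18.24
  Sum = 54.64625 µg/mL·hr
F = (AUC_ev/D_ev)/(AUC_iv/D_iv) = (54.64625/37.5)/(105/25) = 1.45723/4.2 = 0.3470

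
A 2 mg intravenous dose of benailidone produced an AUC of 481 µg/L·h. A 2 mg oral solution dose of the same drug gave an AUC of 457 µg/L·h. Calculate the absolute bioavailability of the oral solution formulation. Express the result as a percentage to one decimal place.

F = 95.0%

F = (AUC_ev / D_ev) / (AUC_iv / D_iv)
  = (457/2) / (481/2)
  = 228.5 / 240.5 = 0.9501
  = 95.01%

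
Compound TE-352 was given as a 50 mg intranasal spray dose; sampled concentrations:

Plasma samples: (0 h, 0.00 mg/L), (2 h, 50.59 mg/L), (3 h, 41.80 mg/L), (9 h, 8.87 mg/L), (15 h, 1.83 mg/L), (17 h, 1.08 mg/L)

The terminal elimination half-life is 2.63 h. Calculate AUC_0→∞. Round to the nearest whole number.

AUC = 288 mg/L·h

Trapezoidal AUC_0→17:
  [0→2]: (0.00+50.59)/2 × 2 = 50.59
  [2→3]: (50.59+41.80)/2 × 1 = 46.195
  [3→9]: (41.80+8.87)/2 × 6 = 152.01
  [9→15]: (8.87+1.83)/2 × 6 = 32.1
  [15→17]: (1.83+1.08)/2 × 2 = 2.91
  Sum = 283.805 mg/L·h
k_e = ln2 / t½ = 0.693147 / 2.63 = 0.2636 h^-1
Extrapolated tail: C_last / k_e = 1.08 / 0.2636 = 4.097
AUC_0→∞ = 283.805 + 4.097 = 287.902 mg/L·h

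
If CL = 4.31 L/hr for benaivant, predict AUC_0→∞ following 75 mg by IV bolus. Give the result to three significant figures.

AUC_0→∞ = Dose_iv / CL
        = 75 / 4.31 = 17.4014 mg/L·hr

AUC = 17.4 mg/L·hr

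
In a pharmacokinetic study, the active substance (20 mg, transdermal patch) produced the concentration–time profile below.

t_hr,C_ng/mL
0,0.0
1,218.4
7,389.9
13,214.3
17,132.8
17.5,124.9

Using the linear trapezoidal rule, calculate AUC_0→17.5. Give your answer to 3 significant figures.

Trapezoidal AUC_0→17.5:
  [0→1]: (0.0+218.4)/2 × 1 = 109.2
  [1→7]: (218.4+389.9)/2 × 6 = 1824.9
  [7→13]: (389.9+214.3)/2 × 6 = 1812.6
  [13→17]: (214.3+132.8)/2 × 4 = 694.2
  [17→17.5]: (132.8+124.9)/2 × 0.5 = 64.425
  Sum = 4505.325 ng/mL·hr

AUC = 4510 ng/mL·hr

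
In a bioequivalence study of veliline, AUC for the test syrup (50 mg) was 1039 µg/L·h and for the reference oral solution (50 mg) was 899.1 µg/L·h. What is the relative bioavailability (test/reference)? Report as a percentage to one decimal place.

F_rel = 115.6%

F_rel = (AUC_test/D_test) / (AUC_ref/D_ref)
      = (1039/50) / (899.1/50)
      = 20.78 / 17.982 = 1.1556 = 115.56%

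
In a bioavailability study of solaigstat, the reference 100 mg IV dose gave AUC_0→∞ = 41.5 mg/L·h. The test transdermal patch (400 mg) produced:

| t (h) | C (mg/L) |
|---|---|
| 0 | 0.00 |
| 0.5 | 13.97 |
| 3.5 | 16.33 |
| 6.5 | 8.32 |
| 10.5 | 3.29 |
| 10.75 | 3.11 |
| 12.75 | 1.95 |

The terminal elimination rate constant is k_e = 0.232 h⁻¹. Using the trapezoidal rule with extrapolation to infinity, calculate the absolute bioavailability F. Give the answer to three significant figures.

Trapezoidal AUC_0→12.75 (transdermal patch):
  [0→0.5]: (0.00+13.97)/2 × 0.5 = 3.4925
  [0.5→3.5]: (13.97+16.33)/2 × 3 = 45.45
  [3.5→6.5]: (16.33+8.32)/2 × 3 = 36.975
  [6.5→10.5]: (8.32+3.29)/2 × 4 = 23.22
  [10.5→10.75]: (3.29+3.11)/2 × 0.25 = 0.8
  [10.75→12.75]: (3.11+1.95)/2 × 2 = 5.06
  Sum = 114.9975 mg/L·h
Tail: C_last/k_e = 1.95/0.232 = 8.405
AUC_0→∞ (transdermal patch) = 114.9975 + 8.405 = 123.4025 mg/L·h
F = (AUC_ev/D_ev)/(AUC_iv/D_iv) = (123.4025/400)/(41.5/100) = 0.30850625/0.415 = 0.7434

F = 0.743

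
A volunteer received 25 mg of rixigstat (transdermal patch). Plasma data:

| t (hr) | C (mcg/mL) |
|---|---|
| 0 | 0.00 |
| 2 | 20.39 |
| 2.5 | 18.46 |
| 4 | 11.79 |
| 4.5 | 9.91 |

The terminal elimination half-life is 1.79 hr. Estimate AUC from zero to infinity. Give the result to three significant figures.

AUC = 83.8 mcg/mL·hr

Trapezoidal AUC_0→4.5:
  [0→2]: (0.00+20.39)/2 × 2 = 20.39
  [2→2.5]: (20.39+18.46)/2 × 0.5 = 9.7125
  [2.5→4]: (18.46+11.79)/2 × 1.5 = 22.6875
  [4→4.5]: (11.79+9.91)/2 × 0.5 = 5.425
  Sum = 58.215 mcg/mL·hr
k_e = ln2 / t½ = 0.693147 / 1.79 = 0.3872 hr^-1
Extrapolated tail: C_last / k_e = 9.91 / 0.3872 = 25.594
AUC_0→∞ = 58.215 + 25.594 = 83.809 mcg/mL·hr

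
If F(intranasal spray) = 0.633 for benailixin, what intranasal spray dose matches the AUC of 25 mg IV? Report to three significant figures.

For equal systemic exposure: F × D_ev = D_iv
D_ev = D_iv / F = 25 / 0.633 = 39.4945 mg

D_intranasal = 39.5 mg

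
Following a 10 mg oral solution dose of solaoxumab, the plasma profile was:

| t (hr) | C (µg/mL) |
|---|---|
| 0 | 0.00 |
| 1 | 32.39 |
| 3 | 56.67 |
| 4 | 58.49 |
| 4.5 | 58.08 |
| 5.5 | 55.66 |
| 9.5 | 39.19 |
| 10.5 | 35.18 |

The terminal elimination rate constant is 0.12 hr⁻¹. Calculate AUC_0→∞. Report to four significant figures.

Trapezoidal AUC_0→10.5:
  [0→1]: (0.00+32.39)/2 × 1 = 16.195
  [1→3]: (32.39+56.67)/2 × 2 = 89.06
  [3→4]: (56.67+58.49)/2 × 1 = 57.58
  [4→4.5]: (58.49+58.08)/2 × 0.5 = 29.1425
  [4.5→5.5]: (58.08+55.66)/2 × 1 = 56.87
  [5.5→9.5]: (55.66+39.19)/2 × 4 = 189.7
  [9.5→10.5]: (39.19+35.18)/2 × 1 = 37.185
  Sum = 475.7325 µg/mL·hr
Extrapolated tail: C_last / k_e = 35.18 / 0.12 = 293.167
AUC_0→∞ = 475.7325 + 293.167 = 768.8995 µg/mL·hr

AUC = 768.9 µg/mL·hr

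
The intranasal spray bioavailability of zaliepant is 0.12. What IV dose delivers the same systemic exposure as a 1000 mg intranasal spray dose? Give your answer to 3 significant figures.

Systemic exposure from an extravascular dose = F × D_ev, so the equivalent IV dose is F × D_ev.
D_iv = F × D_ev = 0.12 × 1000 = 120 mg

D_iv = 120 mg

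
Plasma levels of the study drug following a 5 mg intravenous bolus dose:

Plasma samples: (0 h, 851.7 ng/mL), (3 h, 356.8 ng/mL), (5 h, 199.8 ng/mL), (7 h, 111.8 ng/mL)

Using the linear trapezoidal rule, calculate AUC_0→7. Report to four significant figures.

AUC = 2681 ng/mL·h

Trapezoidal AUC_0→7:
  [0→3]: (851.7+356.8)/2 × 3 = 1812.75
  [3→5]: (356.8+199.8)/2 × 2 = 556.6
  [5→7]: (199.8+111.8)/2 × 2 = 311.6
  Sum = 2680.95 ng/mL·h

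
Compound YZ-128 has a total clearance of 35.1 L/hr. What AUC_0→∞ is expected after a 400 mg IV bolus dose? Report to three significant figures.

AUC = 11.4 mg/L·hr

AUC_0→∞ = Dose_iv / CL
        = 400 / 35.1 = 11.396 mg/L·hr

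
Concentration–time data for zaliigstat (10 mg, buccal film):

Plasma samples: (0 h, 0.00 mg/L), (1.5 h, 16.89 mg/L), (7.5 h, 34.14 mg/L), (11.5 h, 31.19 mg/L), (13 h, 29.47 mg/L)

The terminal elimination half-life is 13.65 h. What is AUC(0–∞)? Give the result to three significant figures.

AUC = 922 mg/L·h

Trapezoidal AUC_0→13:
  [0→1.5]: (0.00+16.89)/2 × 1.5 = 12.6675
  [1.5→7.5]: (16.89+34.14)/2 × 6 = 153.09
  [7.5→11.5]: (34.14+31.19)/2 × 4 = 130.66
  [11.5→13]: (31.19+29.47)/2 × 1.5 = 45.495
  Sum = 341.9125 mg/L·h
k_e = ln2 / t½ = 0.693147 / 13.65 = 0.0508 h^-1
Extrapolated tail: C_last / k_e = 29.47 / 0.0508 = 580.118
AUC_0→∞ = 341.9125 + 580.118 = 922.0305 mg/L·h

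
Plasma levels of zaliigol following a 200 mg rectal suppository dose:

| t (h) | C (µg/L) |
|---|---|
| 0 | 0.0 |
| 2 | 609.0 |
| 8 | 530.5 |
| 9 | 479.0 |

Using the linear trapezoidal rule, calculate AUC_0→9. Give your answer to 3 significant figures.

AUC = 4530 µg/L·h

Trapezoidal AUC_0→9:
  [0→2]: (0.0+609.0)/2 × 2 = 609.0
  [2→8]: (609.0+530.5)/2 × 6 = 3418.5
  [8→9]: (530.5+479.0)/2 × 1 = 504.75
  Sum = 4532.25 µg/L·h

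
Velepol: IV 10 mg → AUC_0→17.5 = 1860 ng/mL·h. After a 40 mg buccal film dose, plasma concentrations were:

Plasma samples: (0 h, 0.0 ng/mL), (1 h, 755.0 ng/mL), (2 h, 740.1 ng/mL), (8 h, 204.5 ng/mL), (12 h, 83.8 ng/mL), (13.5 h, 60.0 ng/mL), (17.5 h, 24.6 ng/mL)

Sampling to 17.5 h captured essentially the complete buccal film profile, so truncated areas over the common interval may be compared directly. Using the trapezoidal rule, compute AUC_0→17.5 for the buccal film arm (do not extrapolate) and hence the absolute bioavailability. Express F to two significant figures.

F = 0.65

Trapezoidal AUC_0→17.5 (buccal film):
  [0→1]: (0.0+755.0)/2 × 1 = 377.5
  [1→2]: (755.0+740.1)/2 × 1 = 747.55
  [2→8]: (740.1+204.5)/2 × 6 = 2833.8
  [8→12]: (204.5+83.8)/2 × 4 = 576.6
  [12→13.5]: (83.8+60.0)/2 × 1.5 = 107.85
  [13.5→17.5]: (60.0+24.6)/2 × 4 = 169.2
  Sum = 4812.5 ng/mL·h
F = (AUC_ev/D_ev)/(AUC_iv/D_iv) = (4812.5/40)/(1860/10) = 120.3125/186 = 0.6468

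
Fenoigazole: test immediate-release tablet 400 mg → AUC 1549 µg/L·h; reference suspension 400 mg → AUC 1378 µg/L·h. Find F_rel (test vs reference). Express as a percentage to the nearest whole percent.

F_rel = (AUC_test/D_test) / (AUC_ref/D_ref)
      = (1549/400) / (1378/400)
      = 3.8725 / 3.445 = 1.1241 = 112.41%

F_rel = 112%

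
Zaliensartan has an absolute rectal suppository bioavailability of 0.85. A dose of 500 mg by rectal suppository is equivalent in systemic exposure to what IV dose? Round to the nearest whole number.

Systemic exposure from an extravascular dose = F × D_ev, so the equivalent IV dose is F × D_ev.
D_iv = F × D_ev = 0.85 × 500 = 425 mg

D_iv = 425 mg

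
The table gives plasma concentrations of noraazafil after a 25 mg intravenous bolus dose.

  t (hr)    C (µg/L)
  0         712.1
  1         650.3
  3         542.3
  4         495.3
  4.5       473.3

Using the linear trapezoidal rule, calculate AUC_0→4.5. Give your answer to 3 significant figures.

Trapezoidal AUC_0→4.5:
  [0→1]: (712.1+650.3)/2 × 1 = 681.2
  [1→3]: (650.3+542.3)/2 × 2 = 1192.6
  [3→4]: (542.3+495.3)/2 × 1 = 518.8
  [4→4.5]: (495.3+473.3)/2 × 0.5 = 242.15
  Sum = 2634.75 µg/L·hr

AUC = 2630 µg/L·hr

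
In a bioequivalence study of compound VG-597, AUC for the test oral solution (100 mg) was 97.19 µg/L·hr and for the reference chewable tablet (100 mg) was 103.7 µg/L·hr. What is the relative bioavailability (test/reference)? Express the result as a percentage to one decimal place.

F_rel = 93.7%

F_rel = (AUC_test/D_test) / (AUC_ref/D_ref)
      = (97.19/100) / (103.7/100)
      = 0.9719 / 1.037 = 0.9372 = 93.72%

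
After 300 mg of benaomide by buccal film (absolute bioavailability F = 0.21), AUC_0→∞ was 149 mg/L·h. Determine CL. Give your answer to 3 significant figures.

CL = 0.423 L/h

CL = F × Dose / AUC_0→∞
   = 0.21 × 300 / 149 = 0.422819 L/h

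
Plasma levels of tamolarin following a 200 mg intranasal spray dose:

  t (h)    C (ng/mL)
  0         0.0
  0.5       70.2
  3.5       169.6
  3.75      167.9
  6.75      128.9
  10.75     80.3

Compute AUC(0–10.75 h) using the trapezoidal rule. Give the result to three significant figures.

Trapezoidal AUC_0→10.75:
  [0→0.5]: (0.0+70.2)/2 × 0.5 = 17.55
  [0.5→3.5]: (70.2+169.6)/2 × 3 = 359.7
  [3.5→3.75]: (169.6+167.9)/2 × 0.25 = 42.1875
  [3.75→6.75]: (167.9+128.9)/2 × 3 = 445.2
  [6.75→10.75]: (128.9+80.3)/2 × 4 = 418.4
  Sum = 1283.0375 ng/mL·h

AUC = 1280 ng/mL·h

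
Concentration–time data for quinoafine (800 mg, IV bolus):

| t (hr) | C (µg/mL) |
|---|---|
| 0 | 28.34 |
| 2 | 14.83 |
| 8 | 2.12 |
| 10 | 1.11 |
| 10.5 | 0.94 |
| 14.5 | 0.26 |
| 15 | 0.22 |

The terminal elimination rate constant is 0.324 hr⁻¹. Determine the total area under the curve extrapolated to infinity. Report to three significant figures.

Trapezoidal AUC_0→15:
  [0→2]: (28.34+14.83)/2 × 2 = 43.17
  [2→8]: (14.83+2.12)/2 × 6 = 50.85
  [8→10]: (2.12+1.11)/2 × 2 = 3.23
  [10→10.5]: (1.11+0.94)/2 × 0.5 = 0.5125
  [10.5→14.5]: (0.94+0.26)/2 × 4 = 2.4
  [14.5→15]: (0.26+0.22)/2 × 0.5 = 0.12
  Sum = 100.2825 µg/mL·hr
Extrapolated tail: C_last / k_e = 0.22 / 0.324 = 0.679
AUC_0→∞ = 100.2825 + 0.679 = 100.9615 µg/mL·hr

AUC = 101 µg/mL·hr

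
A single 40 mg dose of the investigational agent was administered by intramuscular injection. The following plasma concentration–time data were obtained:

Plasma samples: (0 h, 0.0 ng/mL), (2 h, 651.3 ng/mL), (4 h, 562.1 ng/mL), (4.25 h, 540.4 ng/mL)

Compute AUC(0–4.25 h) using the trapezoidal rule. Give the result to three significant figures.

Trapezoidal AUC_0→4.25:
  [0→2]: (0.0+651.3)/2 × 2 = 651.3
  [2→4]: (651.3+562.1)/2 × 2 = 1213.4
  [4→4.25]: (562.1+540.4)/2 × 0.25 = 137.8125
  Sum = 2002.5125 ng/mL·h

AUC = 2000 ng/mL·h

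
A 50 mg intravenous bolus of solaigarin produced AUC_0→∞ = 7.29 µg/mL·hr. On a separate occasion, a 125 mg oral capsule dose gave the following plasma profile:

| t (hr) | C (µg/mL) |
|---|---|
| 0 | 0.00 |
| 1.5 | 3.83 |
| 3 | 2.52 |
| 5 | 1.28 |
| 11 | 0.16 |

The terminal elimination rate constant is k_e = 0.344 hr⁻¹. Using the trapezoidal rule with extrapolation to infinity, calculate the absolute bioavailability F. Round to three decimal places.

F = 0.890

Trapezoidal AUC_0→11 (oral capsule):
  [0→1.5]: (0.00+3.83)/2 × 1.5 = 2.8725
  [1.5→3]: (3.83+2.52)/2 × 1.5 = 4.7625
  [3→5]: (2.52+1.28)/2 × 2 = 3.8
  [5→11]: (1.28+0.16)/2 × 6 = 4.32
  Sum = 15.755 µg/mL·hr
Tail: C_last/k_e = 0.16/0.344 = 0.465
AUC_0→∞ (oral capsule) = 15.755 + 0.465 = 16.22 µg/mL·hr
F = (AUC_ev/D_ev)/(AUC_iv/D_iv) = (16.22/125)/(7.29/50) = 0.12976/0.1458 = 0.8900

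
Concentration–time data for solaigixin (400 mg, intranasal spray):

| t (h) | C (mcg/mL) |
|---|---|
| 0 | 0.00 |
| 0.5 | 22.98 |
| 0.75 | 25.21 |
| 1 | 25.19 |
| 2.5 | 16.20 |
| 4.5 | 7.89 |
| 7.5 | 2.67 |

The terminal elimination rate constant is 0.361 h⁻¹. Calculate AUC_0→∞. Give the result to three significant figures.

AUC = 96.4 mcg/mL·h

Trapezoidal AUC_0→7.5:
  [0→0.5]: (0.00+22.98)/2 × 0.5 = 5.745
  [0.5→0.75]: (22.98+25.21)/2 × 0.25 = 6.02375
  [0.75→1]: (25.21+25.19)/2 × 0.25 = 6.3
  [1→2.5]: (25.19+16.20)/2 × 1.5 = 31.0425
  [2.5→4.5]: (16.20+7.89)/2 × 2 = 24.09
  [4.5→7.5]: (7.89+2.67)/2 × 3 = 15.84
  Sum = 89.04125 mcg/mL·h
Extrapolated tail: C_last / k_e = 2.67 / 0.361 = 7.396
AUC_0→∞ = 89.04125 + 7.396 = 96.43725 mcg/mL·h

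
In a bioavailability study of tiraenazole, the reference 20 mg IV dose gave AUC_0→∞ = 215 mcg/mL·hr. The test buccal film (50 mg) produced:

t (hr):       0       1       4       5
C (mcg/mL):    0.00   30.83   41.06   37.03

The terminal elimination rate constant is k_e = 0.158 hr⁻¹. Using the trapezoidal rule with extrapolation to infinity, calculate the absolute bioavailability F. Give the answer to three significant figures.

F = 0.738

Trapezoidal AUC_0→5 (buccal film):
  [0→1]: (0.00+30.83)/2 × 1 = 15.415
  [1→4]: (30.83+41.06)/2 × 3 = 107.835
  [4→5]: (41.06+37.03)/2 × 1 = 39.045
  Sum = 162.295 mcg/mL·hr
Tail: C_last/k_e = 37.03/0.158 = 234.367
AUC_0→∞ (buccal film) = 162.295 + 234.367 = 396.662 mcg/mL·hr
F = (AUC_ev/D_ev)/(AUC_iv/D_iv) = (396.662/50)/(215/20) = 7.93324/10.75 = 0.7380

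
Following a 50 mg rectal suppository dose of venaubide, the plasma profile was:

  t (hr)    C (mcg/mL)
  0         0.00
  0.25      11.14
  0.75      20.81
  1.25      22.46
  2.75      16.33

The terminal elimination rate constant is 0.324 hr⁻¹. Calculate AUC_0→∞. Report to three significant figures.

AUC = 99.7 mcg/mL·hr

Trapezoidal AUC_0→2.75:
  [0→0.25]: (0.00+11.14)/2 × 0.25 = 1.3925
  [0.25→0.75]: (11.14+20.81)/2 × 0.5 = 7.9875
  [0.75→1.25]: (20.81+22.46)/2 × 0.5 = 10.8175
  [1.25→2.75]: (22.46+16.33)/2 × 1.5 = 29.0925
  Sum = 49.29 mcg/mL·hr
Extrapolated tail: C_last / k_e = 16.33 / 0.324 = 50.401
AUC_0→∞ = 49.29 + 50.401 = 99.691 mcg/mL·hr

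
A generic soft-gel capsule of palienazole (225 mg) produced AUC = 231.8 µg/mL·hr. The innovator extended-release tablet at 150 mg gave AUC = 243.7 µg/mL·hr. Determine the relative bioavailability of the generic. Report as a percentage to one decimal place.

F_rel = 63.4%

F_rel = (AUC_test/D_test) / (AUC_ref/D_ref)
      = (231.8/225) / (243.7/150)
      = 1.03022 / 1.62467 = 0.6341 = 63.41%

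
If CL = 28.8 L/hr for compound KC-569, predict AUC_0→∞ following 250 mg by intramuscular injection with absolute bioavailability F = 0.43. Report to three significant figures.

AUC_0→∞ = F × Dose / CL
        = 0.43 × 250 / 28.8 = 3.73264 mg/L·hr

AUC = 3.73 mg/L·hr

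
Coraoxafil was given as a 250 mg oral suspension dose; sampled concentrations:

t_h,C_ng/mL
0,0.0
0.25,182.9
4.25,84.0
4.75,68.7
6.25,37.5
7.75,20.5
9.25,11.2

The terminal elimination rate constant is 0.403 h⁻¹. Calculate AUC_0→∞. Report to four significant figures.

AUC = 769.6 ng/mL·h

Trapezoidal AUC_0→9.25:
  [0→0.25]: (0.0+182.9)/2 × 0.25 = 22.8625
  [0.25→4.25]: (182.9+84.0)/2 × 4 = 533.8
  [4.25→4.75]: (84.0+68.7)/2 × 0.5 = 38.175
  [4.75→6.25]: (68.7+37.5)/2 × 1.5 = 79.65
  [6.25→7.75]: (37.5+20.5)/2 × 1.5 = 43.5
  [7.75→9.25]: (20.5+11.2)/2 × 1.5 = 23.775
  Sum = 741.7625 ng/mL·h
Extrapolated tail: C_last / k_e = 11.2 / 0.403 = 27.792
AUC_0→∞ = 741.7625 + 27.792 = 769.5545 ng/mL·h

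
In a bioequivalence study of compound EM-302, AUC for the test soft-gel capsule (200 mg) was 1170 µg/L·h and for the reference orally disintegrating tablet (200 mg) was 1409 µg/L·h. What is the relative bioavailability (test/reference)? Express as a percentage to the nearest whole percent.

F_rel = (AUC_test/D_test) / (AUC_ref/D_ref)
      = (1170/200) / (1409/200)
      = 5.85 / 7.045 = 0.8304 = 83.04%

F_rel = 83%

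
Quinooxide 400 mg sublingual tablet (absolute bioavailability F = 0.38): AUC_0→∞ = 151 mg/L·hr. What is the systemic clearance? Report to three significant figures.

CL = 1.01 L/hr

CL = F × Dose / AUC_0→∞
   = 0.38 × 400 / 151 = 1.00662 L/hr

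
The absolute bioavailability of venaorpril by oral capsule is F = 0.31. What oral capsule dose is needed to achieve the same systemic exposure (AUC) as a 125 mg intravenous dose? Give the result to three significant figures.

D_oral = 403 mg

For equal systemic exposure: F × D_ev = D_iv
D_ev = D_iv / F = 125 / 0.31 = 403.226 mg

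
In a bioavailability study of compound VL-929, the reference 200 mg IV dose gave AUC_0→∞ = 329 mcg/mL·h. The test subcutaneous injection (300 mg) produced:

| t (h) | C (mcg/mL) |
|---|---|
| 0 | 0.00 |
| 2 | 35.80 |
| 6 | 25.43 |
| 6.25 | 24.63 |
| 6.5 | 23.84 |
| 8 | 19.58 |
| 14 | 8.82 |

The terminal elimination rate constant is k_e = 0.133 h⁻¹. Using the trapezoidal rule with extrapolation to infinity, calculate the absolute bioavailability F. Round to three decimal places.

F = 0.719

Trapezoidal AUC_0→14 (subcutaneous injection):
  [0→2]: (0.00+35.80)/2 × 2 = 35.8
  [2→6]: (35.80+25.43)/2 × 4 = 122.46
  [6→6.25]: (25.43+24.63)/2 × 0.25 = 6.2575
  [6.25→6.5]: (24.63+23.84)/2 × 0.25 = 6.05875
  [6.5→8]: (23.84+19.58)/2 × 1.5 = 32.565
  [8→14]: (19.58+8.82)/2 × 6 = 85.2
  Sum = 288.34125 mcg/mL·h
Tail: C_last/k_e = 8.82/0.133 = 66.316
AUC_0→∞ (subcutaneous injection) = 288.34125 + 66.316 = 354.65725 mcg/mL·h
F = (AUC_ev/D_ev)/(AUC_iv/D_iv) = (354.65725/300)/(329/200) = 1.18219/1.645 = 0.7187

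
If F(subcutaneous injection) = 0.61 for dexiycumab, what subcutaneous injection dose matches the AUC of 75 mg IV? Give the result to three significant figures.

D_subcutaneous = 123 mg

For equal systemic exposure: F × D_ev = D_iv
D_ev = D_iv / F = 75 / 0.61 = 122.951 mg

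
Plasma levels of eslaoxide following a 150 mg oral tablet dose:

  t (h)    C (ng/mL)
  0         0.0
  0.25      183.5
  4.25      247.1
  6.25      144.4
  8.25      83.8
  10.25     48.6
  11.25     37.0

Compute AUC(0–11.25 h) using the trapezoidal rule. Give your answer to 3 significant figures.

Trapezoidal AUC_0→11.25:
  [0→0.25]: (0.0+183.5)/2 × 0.25 = 22.9375
  [0.25→4.25]: (183.5+247.1)/2 × 4 = 861.2
  [4.25→6.25]: (247.1+144.4)/2 × 2 = 391.5
  [6.25→8.25]: (144.4+83.8)/2 × 2 = 228.2
  [8.25→10.25]: (83.8+48.6)/2 × 2 = 132.4
  [10.25→11.25]: (48.6+37.0)/2 × 1 = 42.8
  Sum = 1679.0375 ng/mL·h

AUC = 1680 ng/mL·h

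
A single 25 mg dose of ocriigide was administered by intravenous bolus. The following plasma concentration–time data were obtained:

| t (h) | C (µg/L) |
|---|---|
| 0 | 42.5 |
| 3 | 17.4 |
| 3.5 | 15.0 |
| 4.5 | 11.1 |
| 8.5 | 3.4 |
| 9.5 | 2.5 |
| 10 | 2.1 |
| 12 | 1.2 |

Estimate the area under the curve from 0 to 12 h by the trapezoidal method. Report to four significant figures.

Trapezoidal AUC_0→12:
  [0→3]: (42.5+17.4)/2 × 3 = 89.85
  [3→3.5]: (17.4+15.0)/2 × 0.5 = 8.1
  [3.5→4.5]: (15.0+11.1)/2 × 1 = 13.05
  [4.5→8.5]: (11.1+3.4)/2 × 4 = 29.0
  [8.5→9.5]: (3.4+2.5)/2 × 1 = 2.95
  [9.5→10]: (2.5+2.1)/2 × 0.5 = 1.15
  [10→12]: (2.1+1.2)/2 × 2 = 3.3
  Sum = 147.4 µg/L·h

AUC = 147.4 µg/L·h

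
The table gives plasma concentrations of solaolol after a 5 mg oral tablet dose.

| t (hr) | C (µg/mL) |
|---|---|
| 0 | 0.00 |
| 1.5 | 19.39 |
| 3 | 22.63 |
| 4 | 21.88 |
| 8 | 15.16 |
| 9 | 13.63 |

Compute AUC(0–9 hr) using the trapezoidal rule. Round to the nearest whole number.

AUC = 157 µg/mL·hr

Trapezoidal AUC_0→9:
  [0→1.5]: (0.00+19.39)/2 × 1.5 = 14.5425
  [1.5→3]: (19.39+22.63)/2 × 1.5 = 31.515
  [3→4]: (22.63+21.88)/2 × 1 = 22.255
  [4→8]: (21.88+15.16)/2 × 4 = 74.08
  [8→9]: (15.16+13.63)/2 × 1 = 14.395
  Sum = 156.7875 µg/mL·hr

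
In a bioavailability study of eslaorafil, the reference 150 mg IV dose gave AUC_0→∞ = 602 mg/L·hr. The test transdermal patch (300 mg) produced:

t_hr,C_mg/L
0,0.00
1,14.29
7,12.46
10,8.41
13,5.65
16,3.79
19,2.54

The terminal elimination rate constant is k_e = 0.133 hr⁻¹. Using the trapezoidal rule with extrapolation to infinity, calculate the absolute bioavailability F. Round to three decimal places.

Trapezoidal AUC_0→19 (transdermal patch):
  [0→1]: (0.00+14.29)/2 × 1 = 7.145
  [1→7]: (14.29+12.46)/2 × 6 = 80.25
  [7→10]: (12.46+8.41)/2 × 3 = 31.305
  [10→13]: (8.41+5.65)/2 × 3 = 21.09
  [13→16]: (5.65+3.79)/2 × 3 = 14.16
  [16→19]: (3.79+2.54)/2 × 3 = 9.495
  Sum = 163.445 mg/L·hr
Tail: C_last/k_e = 2.54/0.133 = 19.098
AUC_0→∞ (transdermal patch) = 163.445 + 19.098 = 182.543 mg/L·hr
F = (AUC_ev/D_ev)/(AUC_iv/D_iv) = (182.543/300)/(602/150) = 0.608477/4.01333 = 0.1516

F = 0.152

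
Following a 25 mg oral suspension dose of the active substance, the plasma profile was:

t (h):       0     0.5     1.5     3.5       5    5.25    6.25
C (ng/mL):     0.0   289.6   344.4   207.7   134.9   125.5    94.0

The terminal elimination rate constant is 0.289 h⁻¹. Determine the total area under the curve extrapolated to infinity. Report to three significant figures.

AUC = 1670 ng/mL·h

Trapezoidal AUC_0→6.25:
  [0→0.5]: (0.0+289.6)/2 × 0.5 = 72.4
  [0.5→1.5]: (289.6+344.4)/2 × 1 = 317.0
  [1.5→3.5]: (344.4+207.7)/2 × 2 = 552.1
  [3.5→5]: (207.7+134.9)/2 × 1.5 = 256.95
  [5→5.25]: (134.9+125.5)/2 × 0.25 = 32.55
  [5.25→6.25]: (125.5+94.0)/2 × 1 = 109.75
  Sum = 1340.75 ng/mL·h
Extrapolated tail: C_last / k_e = 94.0 / 0.289 = 325.260
AUC_0→∞ = 1340.75 + 325.260 = 1666.01 ng/mL·h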